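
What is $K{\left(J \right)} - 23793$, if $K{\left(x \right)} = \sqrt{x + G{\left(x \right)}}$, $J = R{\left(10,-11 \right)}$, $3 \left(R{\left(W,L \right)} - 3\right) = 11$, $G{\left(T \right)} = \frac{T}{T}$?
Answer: $-23793 + \frac{\sqrt{69}}{3} \approx -23790.0$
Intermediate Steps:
$G{\left(T \right)} = 1$
$R{\left(W,L \right)} = \frac{20}{3}$ ($R{\left(W,L \right)} = 3 + \frac{1}{3} \cdot 11 = 3 + \frac{11}{3} = \frac{20}{3}$)
$J = \frac{20}{3} \approx 6.6667$
$K{\left(x \right)} = \sqrt{1 + x}$ ($K{\left(x \right)} = \sqrt{x + 1} = \sqrt{1 + x}$)
$K{\left(J \right)} - 23793 = \sqrt{1 + \frac{20}{3}} - 23793 = \sqrt{\frac{23}{3}} - 23793 = \frac{\sqrt{69}}{3} - 23793 = -23793 + \frac{\sqrt{69}}{3}$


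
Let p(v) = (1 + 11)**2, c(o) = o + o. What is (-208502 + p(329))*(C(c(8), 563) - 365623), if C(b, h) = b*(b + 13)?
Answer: 76083798922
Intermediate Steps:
c(o) = 2*o
p(v) = 144 (p(v) = 12**2 = 144)
C(b, h) = b*(13 + b)
(-208502 + p(329))*(C(c(8), 563) - 365623) = (-208502 + 144)*((2*8)*(13 + 2*8) - 365623) = -208358*(16*(13 + 16) - 365623) = -208358*(16*29 - 365623) = -208358*(464 - 365623) = -208358*(-365159) = 76083798922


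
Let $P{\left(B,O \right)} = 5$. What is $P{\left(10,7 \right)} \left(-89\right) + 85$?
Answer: $-360$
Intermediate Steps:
$P{\left(10,7 \right)} \left(-89\right) + 85 = 5 \left(-89\right) + 85 = -445 + 85 = -360$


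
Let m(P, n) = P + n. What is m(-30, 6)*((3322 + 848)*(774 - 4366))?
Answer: 359487360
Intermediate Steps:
m(-30, 6)*((3322 + 848)*(774 - 4366)) = (-30 + 6)*((3322 + 848)*(774 - 4366)) = -100080*(-3592) = -24*(-14978640) = 359487360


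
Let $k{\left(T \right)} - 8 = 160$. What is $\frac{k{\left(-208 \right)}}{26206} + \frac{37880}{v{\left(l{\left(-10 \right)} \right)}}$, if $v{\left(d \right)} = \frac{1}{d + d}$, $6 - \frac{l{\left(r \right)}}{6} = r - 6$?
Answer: $\frac{131034193044}{13103} \approx 1.0 \cdot 10^{7}$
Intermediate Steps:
$l{\left(r \right)} = 72 - 6 r$ ($l{\left(r \right)} = 36 - 6 \left(r - 6\right) = 36 - 6 \left(-6 + r\right) = 36 - \left(-36 + 6 r\right) = 72 - 6 r$)
$v{\left(d \right)} = \frac{1}{2 d}$
$k{\left(T \right)} = 168$ ($k{\left(T \right)} = 8 + 160 = 168$)
$\frac{k{\left(-208 \right)}}{26206} + \frac{37880}{v{\left(l{\left(-10 \right)} \right)}} = \frac{168}{26206} + \frac{37880}{\frac{1}{2} \frac{1}{72 - -60}} = 168 \cdot \frac{1}{26206} + \frac{37880}{\frac{1}{2} \frac{1}{72 + 60}} = \frac{84}{13103} + \frac{37880}{\frac{1}{2} \cdot \frac{1}{132}} = \frac{84}{13103} + 37880 \frac{1}{\frac{1}{264}} = \frac{84}{13103} + 37880 \cdot 264 = \frac{84}{13103} + 10000320 = \frac{131034193044}{13103}$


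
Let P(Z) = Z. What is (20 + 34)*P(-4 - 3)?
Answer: -378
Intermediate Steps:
(20 + 34)*P(-4 - 3) = (20 + 34)*(-4 - 3) = 54*(-7) = -378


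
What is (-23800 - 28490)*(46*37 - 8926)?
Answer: 377742960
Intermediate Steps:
(-23800 - 28490)*(46*37 - 8926) = -52290*(1702 - 8926) = -52290*(-7224) = 377742960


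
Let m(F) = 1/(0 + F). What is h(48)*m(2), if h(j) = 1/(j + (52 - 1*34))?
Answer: 1/132 ≈ 0.0075758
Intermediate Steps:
m(F) = 1/F
h(j) = 1/(18 + j) (h(j) = 1/(j + (52 - 34)) = 1/(j + 18) = 1/(18 + j))
h(48)*m(2) = 1/((18 + 48)*2) = (½)/66 = (1/66)*(½) = 1/132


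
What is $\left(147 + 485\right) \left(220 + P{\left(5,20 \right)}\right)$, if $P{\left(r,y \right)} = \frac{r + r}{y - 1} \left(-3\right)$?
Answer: $\frac{2622800}{19} \approx 1.3804 \cdot 10^{5}$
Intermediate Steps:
$P{\left(r,y \right)} = - \frac{6 r}{-1 + y}$ ($P{\left(r,y \right)} = \frac{2 r}{-1 + y} \left(-3\right) = - \frac{6 r}{-1 + y}$)
$\left(147 + 485\right) \left(220 + P{\left(5,20 \right)}\right) = \left(147 + 485\right) \left(220 - \frac{30}{-1 + 20}\right) = 632 \left(220 - \frac{30}{19}\right) = 632 \cdot \frac{4150}{19} = \frac{2622800}{19}$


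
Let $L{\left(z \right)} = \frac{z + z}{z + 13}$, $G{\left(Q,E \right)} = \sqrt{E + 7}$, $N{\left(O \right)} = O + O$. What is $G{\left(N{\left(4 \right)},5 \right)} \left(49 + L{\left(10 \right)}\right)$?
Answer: $\frac{2294 \sqrt{3}}{23} \approx 172.75$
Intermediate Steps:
$N{\left(O \right)} = 2 O$
$G{\left(Q,E \right)} = \sqrt{7 + E}$
$L{\left(z \right)} = \frac{2 z}{13 + z}$
$G{\left(N{\left(4 \right)},5 \right)} \left(49 + L{\left(10 \right)}\right) = \sqrt{7 + 5} \left(49 + 2 \cdot 10 \frac{1}{13 + 10}\right) = \sqrt{12} \left(49 + 2 \cdot 10 \cdot \frac{1}{23}\right) = 2 \sqrt{3} \left(49 + 2 \cdot 10 \cdot \frac{1}{23}\right) = 2 \sqrt{3} \left(49 + \frac{20}{23}\right) = 2 \sqrt{3} \cdot \frac{1147}{23} = \frac{2294 \sqrt{3}}{23}$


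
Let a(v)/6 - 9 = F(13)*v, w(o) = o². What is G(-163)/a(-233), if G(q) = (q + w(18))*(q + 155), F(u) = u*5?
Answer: 161/11352 ≈ 0.014183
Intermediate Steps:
F(u) = 5*u
a(v) = 54 + 390*v (a(v) = 54 + 6*((5*13)*v) = 54 + 6*(65*v) = 54 + 390*v)
G(q) = (155 + q)*(324 + q) (G(q) = (q + 18²)*(q + 155) = (q + 324)*(155 + q) = (324 + q)*(155 + q) = (155 + q)*(324 + q))
G(-163)/a(-233) = (50220 + (-163)² + 479*(-163))/(54 + 390*(-233)) = (50220 + 26569 - 78077)/(54 - 90870) = -1288/(-90816) = -1288*(-1/90816) = 161/11352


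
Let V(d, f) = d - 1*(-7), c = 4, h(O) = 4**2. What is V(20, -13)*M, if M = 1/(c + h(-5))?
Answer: 27/20 ≈ 1.3500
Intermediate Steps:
h(O) = 16
M = 1/20 (M = 1/(4 + 16) = 1/20 ≈ 0.050000)
V(d, f) = 7 + d (V(d, f) = d + 7 = 7 + d)
V(20, -13)*M = (7 + 20)*(1/20) = 27*(1/20) = 27/20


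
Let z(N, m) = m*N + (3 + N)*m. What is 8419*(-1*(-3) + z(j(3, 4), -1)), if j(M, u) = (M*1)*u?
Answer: -202056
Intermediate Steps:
j(M, u) = M*u
z(N, m) = N*m + m*(3 + N)
8419*(-1*(-3) + z(j(3, 4), -1)) = 8419*(-1*(-3) - (3 + 2*(3*4))) = 8419*(3 - (3 + 2*12)) = 8419*(3 - (3 + 24)) = 8419*(3 - 1*27) = 8419*(3 - 27) = 8419*(-24) = -202056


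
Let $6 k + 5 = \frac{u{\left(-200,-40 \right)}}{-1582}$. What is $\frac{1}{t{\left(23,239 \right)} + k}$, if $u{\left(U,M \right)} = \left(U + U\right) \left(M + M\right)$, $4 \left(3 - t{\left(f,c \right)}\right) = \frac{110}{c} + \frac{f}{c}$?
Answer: $- \frac{2268588}{3048335} \approx -0.74421$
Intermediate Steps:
$t{\left(f,c \right)} = 3 - \frac{55}{2 c} - \frac{f}{4 c}$ ($t{\left(f,c \right)} = 3 - \frac{\frac{110}{c} + \frac{f}{c}}{4} = 3 - \left(\frac{55}{2 c} + \frac{f}{4 c}\right) = 3 - \frac{55}{2 c} - \frac{f}{4 c}$)
$u{\left(U,M \right)} = 4 M U$ ($u{\left(U,M \right)} = 2 U 2 M = 4 M U$)
$k = - \frac{19955}{4746}$ ($k = - \frac{5}{6} + \frac{4 \left(-40\right) \left(-200\right) \frac{1}{-1582}}{6} = - \frac{5}{6} + \frac{32000 \left(- \frac{1}{1582}\right)}{6} = - \frac{5}{6} + \frac{1}{6} \left(- \frac{16000}{791}\right) = - \frac{5}{6} - \frac{8000}{2373} = - \frac{19955}{4746} \approx -4.2046$)
$\frac{1}{t{\left(23,239 \right)} + k} = \frac{1}{\frac{-110 - 23 + 12 \cdot 239}{4 \cdot 239} - \frac{19955}{4746}} = \frac{1}{\frac{1}{4} \cdot \frac{1}{239} \left(-110 - 23 + 2868\right) - \frac{19955}{4746}} = \frac{1}{\frac{1}{4} \cdot \frac{1}{239} \cdot 2735 - \frac{19955}{4746}} = \frac{1}{\frac{2735}{956} - \frac{19955}{4746}} = \frac{1}{- \frac{3048335}{2268588}} = - \frac{2268588}{3048335}$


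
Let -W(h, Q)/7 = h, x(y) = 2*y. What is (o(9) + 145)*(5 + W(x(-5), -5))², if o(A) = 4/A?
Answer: 818125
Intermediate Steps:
W(h, Q) = -7*h
(o(9) + 145)*(5 + W(x(-5), -5))² = (4/9 + 145)*(5 - 14*(-5))² = (4*(⅑) + 145)*(5 - 7*(-10))² = (4/9 + 145)*(5 + 70)² = (1309/9)*75² = (1309/9)*5625 = 818125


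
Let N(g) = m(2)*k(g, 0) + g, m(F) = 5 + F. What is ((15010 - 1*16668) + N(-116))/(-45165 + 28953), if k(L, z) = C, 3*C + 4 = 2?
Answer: 1334/12159 ≈ 0.10971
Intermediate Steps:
C = -2/3 (C = -4/3 + (1/3)*2 = -4/3 + 2/3 = -2/3 ≈ -0.66667)
k(L, z) = -2/3
N(g) = -14/3 + g (N(g) = (5 + 2)*(-2/3) + g = 7*(-2/3) + g = -14/3 + g)
((15010 - 1*16668) + N(-116))/(-45165 + 28953) = ((15010 - 1*16668) + (-14/3 - 116))/(-45165 + 28953) = ((15010 - 16668) - 362/3)/(-16212) = (-1658 - 362/3)*(-1/16212) = -5336/3*(-1/16212) = 1334/12159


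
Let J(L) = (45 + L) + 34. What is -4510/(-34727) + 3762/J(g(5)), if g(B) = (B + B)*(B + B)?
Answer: 291464/13783 ≈ 21.147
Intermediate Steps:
g(B) = 4*B² (g(B) = (2*B)*(2*B) = 4*B²)
J(L) = 79 + L
-4510/(-34727) + 3762/J(g(5)) = -4510/(-34727) + 3762/(79 + 4*5²) = -4510*(-1/34727) + 3762/(79 + 4*25) = 10/77 + 3762/(79 + 100) = 10/77 + 3762/179 = 291464/13783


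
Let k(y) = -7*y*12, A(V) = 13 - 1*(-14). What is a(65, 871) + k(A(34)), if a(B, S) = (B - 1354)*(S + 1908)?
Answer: -3584399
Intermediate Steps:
a(B, S) = (-1354 + B)*(1908 + S)
A(V) = 27 (A(V) = 13 + 14 = 27)
k(y) = -84*y
a(65, 871) + k(A(34)) = (-2583432 - 1354*871 + 1908*65 + 65*871) - 84*27 = (-2583432 - 1179334 + 124020 + 56615) - 2268 = -3582131 - 2268 = -3584399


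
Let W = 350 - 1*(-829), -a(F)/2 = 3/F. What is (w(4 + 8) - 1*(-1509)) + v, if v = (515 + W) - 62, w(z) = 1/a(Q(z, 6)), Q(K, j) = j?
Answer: 3140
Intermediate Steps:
a(F) = -6/F
w(z) = -1 (w(z) = 1/(-6/6) = 1/(-6*⅙) = 1/(-1) = -1)
W = 1179 (W = 350 + 829 = 1179)
v = 1632 (v = (515 + 1179) - 62 = 1694 - 62 = 1632)
(w(4 + 8) - 1*(-1509)) + v = (-1 - 1*(-1509)) + 1632 = (-1 + 1509) + 1632 = 1508 + 1632 = 3140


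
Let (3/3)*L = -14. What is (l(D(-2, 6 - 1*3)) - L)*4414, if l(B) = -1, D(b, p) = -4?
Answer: 57382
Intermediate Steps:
L = -14
(l(D(-2, 6 - 1*3)) - L)*4414 = (-1 - 1*(-14))*4414 = (-1 + 14)*4414 = 13*4414 = 57382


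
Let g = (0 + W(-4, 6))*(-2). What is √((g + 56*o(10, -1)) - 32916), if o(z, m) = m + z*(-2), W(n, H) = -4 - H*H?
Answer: 2*I*√8503 ≈ 184.42*I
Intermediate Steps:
W(n, H) = -4 - H²
g = 80 (g = (0 + (-4 - 1*6²))*(-2) = (0 + (-4 - 1*36))*(-2) = (0 + (-4 - 36))*(-2) = (0 - 40)*(-2) = -40*(-2) = 80)
o(z, m) = m - 2*z
√((g + 56*o(10, -1)) - 32916) = √((80 + 56*(-1 - 2*10)) - 32916) = √((80 + 56*(-1 - 20)) - 32916) = √((80 + 56*(-21)) - 32916) = √((80 - 1176) - 32916) = √(-1096 - 32916) = √(-34012) = 2*I*√8503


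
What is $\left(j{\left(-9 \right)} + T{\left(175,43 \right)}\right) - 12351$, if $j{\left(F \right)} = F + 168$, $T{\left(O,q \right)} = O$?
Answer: $-12017$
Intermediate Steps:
$j{\left(F \right)} = 168 + F$
$\left(j{\left(-9 \right)} + T{\left(175,43 \right)}\right) - 12351 = \left(\left(168 - 9\right) + 175\right) - 12351 = \left(159 + 175\right) - 12351 = 334 - 12351 = -12017$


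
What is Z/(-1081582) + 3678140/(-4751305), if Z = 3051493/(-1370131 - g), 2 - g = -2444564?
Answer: -3035130264095391039/3920689092007680694 ≈ -0.77413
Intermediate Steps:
g = 2444566 (g = 2 - 1*(-2444564) = 2 + 2444564 = 2444566)
Z = -3051493/3814697 (Z = 3051493/(-1370131 - 1*2444566) = 3051493/(-1370131 - 2444566) = 3051493/(-3814697) = 3051493*(-1/3814697) = -3051493/3814697 ≈ -0.79993)
Z/(-1081582) + 3678140/(-4751305) = -3051493/3814697/(-1081582) + 3678140/(-4751305) = -3051493/3814697*(-1/1081582) + 3678140*(-1/4751305) = 3051493/4125907610654 - 735628/950261 = -3035130264095391039/3920689092007680694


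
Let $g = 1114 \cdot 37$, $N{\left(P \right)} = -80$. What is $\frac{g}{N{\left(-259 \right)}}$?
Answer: $- \frac{20609}{40} \approx -515.22$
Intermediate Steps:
$g = 41218$
$\frac{g}{N{\left(-259 \right)}} = \frac{41218}{-80} = 41218 \left(- \frac{1}{80}\right) = - \frac{20609}{40}$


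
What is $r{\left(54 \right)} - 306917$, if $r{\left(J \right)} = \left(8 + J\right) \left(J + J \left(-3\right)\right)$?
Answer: $-313613$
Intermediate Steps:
$r{\left(J \right)} = - 2 J \left(8 + J\right)$ ($r{\left(J \right)} = \left(8 + J\right) \left(J - 3 J\right) = \left(8 + J\right) \left(- 2 J\right) = - 2 J \left(8 + J\right)$)
$r{\left(54 \right)} - 306917 = \left(-2\right) 54 \left(8 + 54\right) - 306917 = \left(-2\right) 54 \cdot 62 - 306917 = -6696 - 306917 = -313613$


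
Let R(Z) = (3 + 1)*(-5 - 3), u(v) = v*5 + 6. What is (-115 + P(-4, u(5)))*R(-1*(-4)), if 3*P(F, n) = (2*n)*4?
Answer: 3104/3 ≈ 1034.7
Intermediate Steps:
u(v) = 6 + 5*v (u(v) = 5*v + 6 = 6 + 5*v)
P(F, n) = 8*n/3 (P(F, n) = ((2*n)*4)/3 = (8*n)/3 = 8*n/3)
R(Z) = -32 (R(Z) = 4*(-8) = -32)
(-115 + P(-4, u(5)))*R(-1*(-4)) = (-115 + 8*(6 + 5*5)/3)*(-32) = (-115 + 8*(6 + 25)/3)*(-32) = (-115 + (8/3)*31)*(-32) = (-115 + 248/3)*(-32) = -97/3*(-32) = 3104/3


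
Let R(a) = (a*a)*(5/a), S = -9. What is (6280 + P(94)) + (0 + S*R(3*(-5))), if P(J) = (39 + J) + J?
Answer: 7182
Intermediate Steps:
R(a) = 5*a (R(a) = a²*(5/a) = 5*a)
P(J) = 39 + 2*J
(6280 + P(94)) + (0 + S*R(3*(-5))) = (6280 + (39 + 2*94)) + (0 - 45*3*(-5)) = (6280 + (39 + 188)) + (0 - 45*(-15)) = (6280 + 227) + (0 - 9*(-75)) = 6507 + (0 + 675) = 6507 + 675 = 7182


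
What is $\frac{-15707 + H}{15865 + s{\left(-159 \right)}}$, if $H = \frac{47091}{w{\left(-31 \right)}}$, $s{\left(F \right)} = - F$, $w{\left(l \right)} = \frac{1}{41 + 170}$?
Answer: $\frac{4960247}{8012} \approx 619.1$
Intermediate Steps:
$w{\left(l \right)} = \frac{1}{211}$
$H = 9936201$ ($H = 47091 \frac{1}{\frac{1}{211}} = 47091 \cdot 211 = 9936201$)
$\frac{-15707 + H}{15865 + s{\left(-159 \right)}} = \frac{-15707 + 9936201}{15865 - -159} = \frac{9920494}{15865 + 159} = \frac{9920494}{16024} = 9920494 \cdot \frac{1}{16024} = \frac{4960247}{8012}$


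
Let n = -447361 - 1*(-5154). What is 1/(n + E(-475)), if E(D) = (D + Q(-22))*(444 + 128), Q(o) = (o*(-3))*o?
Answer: -1/1544451 ≈ -6.4748e-7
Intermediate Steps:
Q(o) = -3*o² (Q(o) = (-3*o)*o = -3*o²)
n = -442207 (n = -447361 + 5154 = -442207)
E(D) = -830544 + 572*D (E(D) = (D - 3*(-22)²)*(444 + 128) = (D - 3*484)*572 = (D - 1452)*572 = (-1452 + D)*572 = -830544 + 572*D)
1/(n + E(-475)) = 1/(-442207 + (-830544 + 572*(-475))) = 1/(-442207 + (-830544 - 271700)) = 1/(-442207 - 1102244) = 1/(-1544451) = -1/1544451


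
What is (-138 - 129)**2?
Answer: 71289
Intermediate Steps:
(-138 - 129)**2 = (-267)**2 = 71289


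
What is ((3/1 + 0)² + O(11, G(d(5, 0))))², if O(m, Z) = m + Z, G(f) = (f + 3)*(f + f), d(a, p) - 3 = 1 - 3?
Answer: 784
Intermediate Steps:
d(a, p) = 1 (d(a, p) = 3 + (1 - 3) = 3 - 2 = 1)
G(f) = 2*f*(3 + f) (G(f) = (3 + f)*(2*f) = 2*f*(3 + f))
O(m, Z) = Z + m
((3/1 + 0)² + O(11, G(d(5, 0))))² = ((3/1 + 0)² + (2*1*(3 + 1) + 11))² = ((3*1 + 0)² + (2*1*4 + 11))² = ((3 + 0)² + (8 + 11))² = (3² + 19)² = (9 + 19)² = 28² = 784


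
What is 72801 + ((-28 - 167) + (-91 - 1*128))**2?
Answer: 244197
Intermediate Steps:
72801 + ((-28 - 167) + (-91 - 1*128))**2 = 72801 + (-195 + (-91 - 128))**2 = 72801 + (-195 - 219)**2 = 72801 + (-414)**2 = 72801 + 171396 = 244197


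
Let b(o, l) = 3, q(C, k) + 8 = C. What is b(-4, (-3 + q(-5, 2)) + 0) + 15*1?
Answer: 18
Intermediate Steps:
q(C, k) = -8 + C
b(-4, (-3 + q(-5, 2)) + 0) + 15*1 = 3 + 15*1 = 3 + 15 = 18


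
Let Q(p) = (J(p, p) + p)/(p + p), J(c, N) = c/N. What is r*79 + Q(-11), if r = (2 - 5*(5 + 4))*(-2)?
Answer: 74739/11 ≈ 6794.5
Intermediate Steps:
Q(p) = (1 + p)/(2*p) (Q(p) = (p/p + p)/(p + p) = (1 + p)/((2*p)) = (1 + p)*(1/(2*p)) = (1 + p)/(2*p))
r = 86 (r = (2 - 5*9)*(-2) = (2 - 45)*(-2) = -43*(-2) = 86)
r*79 + Q(-11) = 86*79 + (1/2)*(1 - 11)/(-11) = 6794 + (1/2)*(-1/11)*(-10) = 6794 + 5/11 = 74739/11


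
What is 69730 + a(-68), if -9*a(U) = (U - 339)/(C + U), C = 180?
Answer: 70288247/1008 ≈ 69730.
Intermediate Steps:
a(U) = -(-339 + U)/(9*(180 + U)) (a(U) = -(U - 339)/(9*(180 + U)) = -(-339 + U)/(9*(180 + U)))
69730 + a(-68) = 69730 + (339 - 1*(-68))/(9*(180 - 68)) = 69730 + (⅑)*(339 + 68)/112 = 69730 + (⅑)*(1/112)*407 = 69730 + 407/1008 = 70288247/1008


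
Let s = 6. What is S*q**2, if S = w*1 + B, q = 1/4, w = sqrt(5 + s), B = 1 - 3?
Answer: -1/8 + sqrt(11)/16 ≈ 0.082289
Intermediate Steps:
B = -2
w = sqrt(11) (w = sqrt(5 + 6) = sqrt(11) ≈ 3.3166)
q = 1/4 ≈ 0.25000
S = -2 + sqrt(11) (S = sqrt(11)*1 - 2 = sqrt(11) - 2 = -2 + sqrt(11) ≈ 1.3166)
S*q**2 = (-2 + sqrt(11))*(1/4)**2 = (-2 + sqrt(11))*(1/16) = -1/8 + sqrt(11)/16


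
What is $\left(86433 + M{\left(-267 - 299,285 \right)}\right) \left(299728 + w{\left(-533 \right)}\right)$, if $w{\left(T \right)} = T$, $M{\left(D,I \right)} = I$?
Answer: $25945592010$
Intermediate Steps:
$\left(86433 + M{\left(-267 - 299,285 \right)}\right) \left(299728 + w{\left(-533 \right)}\right) = \left(86433 + 285\right) \left(299728 - 533\right) = 86718 \cdot 299195 = 25945592010$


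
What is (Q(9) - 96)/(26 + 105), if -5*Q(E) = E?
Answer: -489/655 ≈ -0.74656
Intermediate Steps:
Q(E) = -E/5
(Q(9) - 96)/(26 + 105) = (-⅕*9 - 96)/(26 + 105) = (-9/5 - 96)/131 = (1/131)*(-489/5) = -489/655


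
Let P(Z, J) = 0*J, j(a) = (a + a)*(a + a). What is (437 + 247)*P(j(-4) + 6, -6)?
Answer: 0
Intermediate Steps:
j(a) = 4*a² (j(a) = (2*a)*(2*a) = 4*a²)
P(Z, J) = 0
(437 + 247)*P(j(-4) + 6, -6) = (437 + 247)*0 = 684*0 = 0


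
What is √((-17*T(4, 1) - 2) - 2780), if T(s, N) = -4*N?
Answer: I*√2714 ≈ 52.096*I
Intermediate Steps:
√((-17*T(4, 1) - 2) - 2780) = √((-(-68) - 2) - 2780) = √((-17*(-4) - 2) - 2780) = √((68 - 2) - 2780) = √(66 - 2780) = √(-2714) = I*√2714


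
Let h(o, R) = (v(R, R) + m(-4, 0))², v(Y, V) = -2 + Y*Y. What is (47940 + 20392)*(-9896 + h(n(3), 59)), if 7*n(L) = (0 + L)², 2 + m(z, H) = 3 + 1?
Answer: 827327298380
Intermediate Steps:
v(Y, V) = -2 + Y²
m(z, H) = 2 (m(z, H) = -2 + (3 + 1) = -2 + 4 = 2)
n(L) = L²/7 (n(L) = (0 + L)²/7 = L²/7)
h(o, R) = R⁴ (h(o, R) = ((-2 + R²) + 2)² = (R²)² = R⁴)
(47940 + 20392)*(-9896 + h(n(3), 59)) = (47940 + 20392)*(-9896 + 59⁴) = 68332*(-9896 + 12117361) = 68332*12107465 = 827327298380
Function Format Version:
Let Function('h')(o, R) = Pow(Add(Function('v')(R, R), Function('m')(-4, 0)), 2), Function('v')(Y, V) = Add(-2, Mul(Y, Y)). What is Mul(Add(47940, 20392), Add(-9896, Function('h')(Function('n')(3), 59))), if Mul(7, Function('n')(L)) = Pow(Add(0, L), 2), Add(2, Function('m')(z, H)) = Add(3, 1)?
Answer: 827327298380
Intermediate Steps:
Function('v')(Y, V) = Add(-2, Pow(Y, 2))
Function('m')(z, H) = 2 (Function('m')(z, H) = Add(-2, Add(3, 1)) = Add(-2, 4) = 2)
Function('n')(L) = Mul(Rational(1, 7), Pow(L, 2)) (Function('n')(L) = Mul(Rational(1, 7), Pow(Add(0, L), 2)) = Mul(Rational(1, 7), Pow(L, 2)))
Function('h')(o, R) = Pow(R, 4) (Function('h')(o, R) = Pow(Add(Add(-2, Pow(R, 2)), 2), 2) = Pow(Pow(R, 2), 2) = Pow(R, 4))
Mul(Add(47940, 20392), Add(-9896, Function('h')(Function('n')(3), 59))) = Mul(Add(47940, 20392), Add(-9896, Pow(59, 4))) = Mul(68332, Add(-9896, 12117361)) = Mul(68332, 12107465) = 827327298380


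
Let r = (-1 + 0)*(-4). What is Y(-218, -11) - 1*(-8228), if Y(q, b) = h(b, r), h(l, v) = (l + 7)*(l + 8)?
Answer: 8240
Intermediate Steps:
r = 4 (r = -1*(-4) = 4)
h(l, v) = (7 + l)*(8 + l)
Y(q, b) = 56 + b**2 + 15*b
Y(-218, -11) - 1*(-8228) = (56 + (-11)**2 + 15*(-11)) - 1*(-8228) = (56 + 121 - 165) + 8228 = 12 + 8228 = 8240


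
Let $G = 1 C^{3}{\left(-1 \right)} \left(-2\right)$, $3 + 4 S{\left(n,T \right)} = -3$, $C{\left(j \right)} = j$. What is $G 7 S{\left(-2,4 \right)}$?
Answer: $-21$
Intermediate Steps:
$S{\left(n,T \right)} = - \frac{3}{2}$ ($S{\left(n,T \right)} = - \frac{3}{4} + \frac{1}{4} \left(-3\right) = - \frac{3}{4} - \frac{3}{4} = - \frac{3}{2}$)
$G = 2$ ($G = 1 \left(-1\right)^{3} \left(-2\right) = 1 \left(-1\right) \left(-2\right) = \left(-1\right) \left(-2\right) = 2$)
$G 7 S{\left(-2,4 \right)} = 2 \cdot 7 \left(- \frac{3}{2}\right) = 14 \left(- \frac{3}{2}\right) = -21$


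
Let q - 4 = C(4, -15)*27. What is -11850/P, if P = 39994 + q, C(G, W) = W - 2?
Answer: -11850/39539 ≈ -0.29970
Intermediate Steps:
C(G, W) = -2 + W
q = -455 (q = 4 + (-2 - 15)*27 = 4 - 17*27 = 4 - 459 = -455)
P = 39539 (P = 39994 - 455 = 39539)
-11850/P = -11850/39539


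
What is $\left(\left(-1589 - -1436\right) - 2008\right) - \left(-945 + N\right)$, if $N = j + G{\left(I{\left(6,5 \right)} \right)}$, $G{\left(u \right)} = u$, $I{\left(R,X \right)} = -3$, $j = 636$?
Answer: $-1849$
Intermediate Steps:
$N = 633$ ($N = 636 - 3 = 633$)
$\left(\left(-1589 - -1436\right) - 2008\right) - \left(-945 + N\right) = \left(\left(-1589 - -1436\right) - 2008\right) + \left(945 - 633\right) = \left(\left(-1589 + 1436\right) - 2008\right) + \left(945 - 633\right) = \left(-153 - 2008\right) + 312 = -2161 + 312 = -1849$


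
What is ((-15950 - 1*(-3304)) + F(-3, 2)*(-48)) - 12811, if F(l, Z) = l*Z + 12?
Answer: -25745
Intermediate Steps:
F(l, Z) = 12 + Z*l (F(l, Z) = Z*l + 12 = 12 + Z*l)
((-15950 - 1*(-3304)) + F(-3, 2)*(-48)) - 12811 = ((-15950 - 1*(-3304)) + (12 + 2*(-3))*(-48)) - 12811 = ((-15950 + 3304) + (12 - 6)*(-48)) - 12811 = (-12646 + 6*(-48)) - 12811 = (-12646 - 288) - 12811 = -12934 - 12811 = -25745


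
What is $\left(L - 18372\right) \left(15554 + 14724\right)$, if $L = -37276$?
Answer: $-1684910144$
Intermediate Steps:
$\left(L - 18372\right) \left(15554 + 14724\right) = \left(-37276 - 18372\right) \left(15554 + 14724\right) = \left(-55648\right) 30278 = -1684910144$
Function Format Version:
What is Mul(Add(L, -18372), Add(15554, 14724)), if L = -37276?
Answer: -1684910144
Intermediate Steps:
Mul(Add(L, -18372), Add(15554, 14724)) = Mul(Add(-37276, -18372), Add(15554, 14724)) = Mul(-55648, 30278) = -1684910144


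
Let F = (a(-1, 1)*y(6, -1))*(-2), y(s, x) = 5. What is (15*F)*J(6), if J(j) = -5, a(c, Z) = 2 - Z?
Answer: 750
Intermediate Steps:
F = -10 (F = ((2 - 1*1)*5)*(-2) = ((2 - 1)*5)*(-2) = (1*5)*(-2) = 5*(-2) = -10)
(15*F)*J(6) = (15*(-10))*(-5) = -150*(-5) = 750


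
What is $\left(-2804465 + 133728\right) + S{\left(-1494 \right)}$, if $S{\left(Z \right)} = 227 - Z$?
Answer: $-2669016$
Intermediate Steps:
$\left(-2804465 + 133728\right) + S{\left(-1494 \right)} = \left(-2804465 + 133728\right) + \left(227 - -1494\right) = -2670737 + \left(227 + 1494\right) = -2670737 + 1721 = -2669016$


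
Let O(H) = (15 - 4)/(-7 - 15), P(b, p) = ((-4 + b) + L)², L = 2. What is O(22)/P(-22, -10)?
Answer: -1/1152 ≈ -0.00086806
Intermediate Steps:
P(b, p) = (-2 + b)² (P(b, p) = ((-4 + b) + 2)² = (-2 + b)²)
O(H) = -½ (O(H) = 11/(-22) = 11*(-1/22) = -½)
O(22)/P(-22, -10) = -1/(2*(-2 - 22)²) = -1/(2*((-24)²)) = -½/576 = -½*1/576 = -1/1152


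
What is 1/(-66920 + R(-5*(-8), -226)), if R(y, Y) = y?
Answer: -1/66880 ≈ -1.4952e-5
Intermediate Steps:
1/(-66920 + R(-5*(-8), -226)) = 1/(-66920 - 5*(-8)) = 1/(-66920 + 40) = 1/(-66880) = -1/66880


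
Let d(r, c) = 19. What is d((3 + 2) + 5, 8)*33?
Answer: 627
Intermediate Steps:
d((3 + 2) + 5, 8)*33 = 19*33 = 627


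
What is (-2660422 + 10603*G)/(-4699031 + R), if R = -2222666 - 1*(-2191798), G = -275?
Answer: 1858749/1576633 ≈ 1.1789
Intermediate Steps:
R = -30868 (R = -2222666 + 2191798 = -30868)
(-2660422 + 10603*G)/(-4699031 + R) = (-2660422 + 10603*(-275))/(-4699031 - 30868) = (-2660422 - 2915825)/(-4729899) = -5576247*(-1/4729899) = 1858749/1576633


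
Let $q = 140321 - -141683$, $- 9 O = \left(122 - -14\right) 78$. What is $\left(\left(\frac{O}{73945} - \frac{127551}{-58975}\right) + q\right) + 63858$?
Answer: $\frac{904968697750247}{2616543825} \approx 3.4586 \cdot 10^{5}$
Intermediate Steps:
$O = - \frac{3536}{3}$ ($O = - \frac{\left(122 - -14\right) 78}{9} = - \frac{\left(122 + 14\right) 78}{9} = - \frac{136 \cdot 78}{9} = \left(- \frac{1}{9}\right) 10608 = - \frac{3536}{3} \approx -1178.7$)
$q = 282004$ ($q = 140321 + 141683 = 282004$)
$\left(\left(\frac{O}{73945} - \frac{127551}{-58975}\right) + q\right) + 63858 = \left(\left(- \frac{3536}{3 \cdot 73945} - \frac{127551}{-58975}\right) + 282004\right) + 63858 = \left(\left(\left(- \frac{3536}{3}\right) \frac{1}{73945} - - \frac{127551}{58975}\right) + 282004\right) + 63858 = \left(\left(- \frac{3536}{221835} + \frac{127551}{58975}\right) + 282004\right) + 63858 = \left(\frac{5617348097}{2616543825} + 282004\right) + 63858 = \frac{737881442173397}{2616543825} + 63858 = \frac{904968697750247}{2616543825}$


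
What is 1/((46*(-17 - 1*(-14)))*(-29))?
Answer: 1/4002 ≈ 0.00024988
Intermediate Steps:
1/((46*(-17 - 1*(-14)))*(-29)) = 1/((46*(-17 + 14))*(-29)) = 1/((46*(-3))*(-29)) = 1/(-138*(-29)) = 1/4002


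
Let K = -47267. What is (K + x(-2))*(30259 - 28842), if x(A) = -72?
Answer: -67079363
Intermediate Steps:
(K + x(-2))*(30259 - 28842) = (-47267 - 72)*(30259 - 28842) = -47339*1417 = -67079363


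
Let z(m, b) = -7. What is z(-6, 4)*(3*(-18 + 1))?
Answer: 357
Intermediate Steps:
z(-6, 4)*(3*(-18 + 1)) = -21*(-18 + 1) = -21*(-17) = -7*(-51) = 357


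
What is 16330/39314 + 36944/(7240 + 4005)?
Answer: 818023633/221042965 ≈ 3.7007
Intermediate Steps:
16330/39314 + 36944/(7240 + 4005) = 16330*(1/39314) + 36944/11245 = 8165/19657 + 36944*(1/11245) = 8165/19657 + 36944/11245 = 818023633/221042965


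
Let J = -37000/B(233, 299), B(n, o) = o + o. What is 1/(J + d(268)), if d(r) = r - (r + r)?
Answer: -299/98632 ≈ -0.0030315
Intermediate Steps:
B(n, o) = 2*o
J = -18500/299 (J = -37000/(2*299) = -37000/598 = -37000*1/598 = -18500/299 ≈ -61.873)
d(r) = -r (d(r) = r - 2*r = -r)
1/(J + d(268)) = 1/(-18500/299 - 1*268) = 1/(-18500/299 - 268) = 1/(-98632/299) = -299/98632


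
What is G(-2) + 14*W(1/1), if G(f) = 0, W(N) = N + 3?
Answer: 56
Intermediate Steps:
W(N) = 3 + N
G(-2) + 14*W(1/1) = 0 + 14*(3 + 1/1) = 0 + 14*(3 + 1) = 0 + 14*4 = 0 + 56 = 56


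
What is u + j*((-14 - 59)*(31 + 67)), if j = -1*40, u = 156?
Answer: 286316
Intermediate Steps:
j = -40
u + j*((-14 - 59)*(31 + 67)) = 156 - 40*(-14 - 59)*(31 + 67) = 156 - (-2920)*98 = 156 - 40*(-7154) = 156 + 286160 = 286316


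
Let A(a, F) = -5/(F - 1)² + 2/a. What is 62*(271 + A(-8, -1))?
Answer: 16709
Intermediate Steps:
A(a, F) = -5/(-1 + F)² + 2/a
62*(271 + A(-8, -1)) = 62*(271 + (-5/(-1 - 1)² + 2/(-8))) = 62*(271 + (-5/(-2)² + 2*(-⅛))) = 62*(271 + (-5*¼ - ¼)) = 62*(271 + (-5/4 - ¼)) = 62*(271 - 3/2) = 62*(539/2) = 16709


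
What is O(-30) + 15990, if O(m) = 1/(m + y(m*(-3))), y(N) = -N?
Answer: 1918799/120 ≈ 15990.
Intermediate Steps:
O(m) = 1/(4*m) (O(m) = 1/(m - m*(-3)) = 1/(m - (-3)*m) = 1/(m + 3*m) = 1/(4*m))
O(-30) + 15990 = (1/4)/(-30) + 15990 = (1/4)*(-1/30) + 15990 = -1/120 + 15990 = 1918799/120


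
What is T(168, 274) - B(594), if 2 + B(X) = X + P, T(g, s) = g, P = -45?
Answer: -379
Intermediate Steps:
B(X) = -47 + X (B(X) = -2 + (X - 45) = -2 + (-45 + X) = -47 + X)
T(168, 274) - B(594) = 168 - (-47 + 594) = 168 - 1*547 = 168 - 547 = -379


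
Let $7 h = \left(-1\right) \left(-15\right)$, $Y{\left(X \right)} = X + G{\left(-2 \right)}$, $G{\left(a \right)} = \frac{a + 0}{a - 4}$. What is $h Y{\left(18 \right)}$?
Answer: $\frac{275}{7} \approx 39.286$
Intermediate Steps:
$G{\left(a \right)} = \frac{a}{-4 + a}$
$Y{\left(X \right)} = \frac{1}{3} + X$ ($Y{\left(X \right)} = X - \frac{2}{-4 - 2} = X - \frac{2}{-6} = X - - \frac{1}{3} = X + \frac{1}{3} = \frac{1}{3} + X$)
$h = \frac{15}{7}$ ($h = \frac{\left(-1\right) \left(-15\right)}{7} = \frac{1}{7} \cdot 15 = \frac{15}{7} \approx 2.1429$)
$h Y{\left(18 \right)} = \frac{15 \left(\frac{1}{3} + 18\right)}{7} = \frac{15}{7} \cdot \frac{55}{3} = \frac{275}{7}$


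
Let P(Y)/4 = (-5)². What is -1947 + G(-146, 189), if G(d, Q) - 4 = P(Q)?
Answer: -1843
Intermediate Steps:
P(Y) = 100 (P(Y) = 4*(-5)² = 4*25 = 100)
G(d, Q) = 104 (G(d, Q) = 4 + 100 = 104)
-1947 + G(-146, 189) = -1947 + 104 = -1843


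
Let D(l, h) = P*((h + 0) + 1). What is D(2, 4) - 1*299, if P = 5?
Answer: -274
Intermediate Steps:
D(l, h) = 5 + 5*h (D(l, h) = 5*((h + 0) + 1) = 5*(h + 1) = 5*(1 + h) = 5 + 5*h)
D(2, 4) - 1*299 = (5 + 5*4) - 1*299 = (5 + 20) - 299 = 25 - 299 = -274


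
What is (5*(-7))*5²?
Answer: -875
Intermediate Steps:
(5*(-7))*5² = -35*25 = -875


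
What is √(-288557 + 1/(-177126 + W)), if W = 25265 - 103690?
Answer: 2*I*√4711148483504827/255551 ≈ 537.17*I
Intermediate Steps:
W = -78425
√(-288557 + 1/(-177126 + W)) = √(-288557 + 1/(-177126 - 78425)) = √(-288557 + 1/(-255551)) = √(-288557 - 1/255551) = √(-73741029908/255551) = 2*I*√4711148483504827/255551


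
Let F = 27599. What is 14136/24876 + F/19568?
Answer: 80263831/40564464 ≈ 1.9787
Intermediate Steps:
14136/24876 + F/19568 = 14136/24876 + 27599/19568 = 14136*(1/24876) + 27599*(1/19568) = 1178/2073 + 27599/19568 = 80263831/40564464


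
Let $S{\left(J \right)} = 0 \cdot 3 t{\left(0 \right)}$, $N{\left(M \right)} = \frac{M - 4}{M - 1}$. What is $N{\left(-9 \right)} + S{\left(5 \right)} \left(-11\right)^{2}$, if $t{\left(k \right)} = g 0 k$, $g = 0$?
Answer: $\frac{13}{10} \approx 1.3$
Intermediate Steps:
$t{\left(k \right)} = 0$ ($t{\left(k \right)} = 0 \cdot 0 k = 0 k = 0$)
$N{\left(M \right)} = \frac{-4 + M}{-1 + M}$
$S{\left(J \right)} = 0$ ($S{\left(J \right)} = 0 \cdot 3 \cdot 0 = 0 \cdot 0 = 0$)
$N{\left(-9 \right)} + S{\left(5 \right)} \left(-11\right)^{2} = \frac{-4 - 9}{-1 - 9} + 0 \left(-11\right)^{2} = \frac{1}{-10} \left(-13\right) + 0 \cdot 121 = \left(- \frac{1}{10}\right) \left(-13\right) + 0 = \frac{13}{10} + 0 = \frac{13}{10}$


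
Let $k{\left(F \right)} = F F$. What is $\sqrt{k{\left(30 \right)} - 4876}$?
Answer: $2 i \sqrt{994} \approx 63.056 i$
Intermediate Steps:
$k{\left(F \right)} = F^{2}$
$\sqrt{k{\left(30 \right)} - 4876} = \sqrt{30^{2} - 4876} = \sqrt{900 - 4876} = \sqrt{-3976} = 2 i \sqrt{994}$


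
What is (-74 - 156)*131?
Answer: -30130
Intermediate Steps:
(-74 - 156)*131 = -230*131 = -30130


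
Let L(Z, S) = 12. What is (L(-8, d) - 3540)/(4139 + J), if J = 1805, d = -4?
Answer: -441/743 ≈ -0.59354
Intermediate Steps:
(L(-8, d) - 3540)/(4139 + J) = (12 - 3540)/(4139 + 1805) = -3528/5944 = -3528*1/5944 = -441/743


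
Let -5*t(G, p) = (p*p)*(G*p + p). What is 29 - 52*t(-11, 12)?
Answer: -179683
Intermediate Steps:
t(G, p) = -p²*(p + G*p)/5 (t(G, p) = -p*p*(G*p + p)/5 = -p²*(p + G*p)/5)
29 - 52*t(-11, 12) = 29 - 52*12³*(-1 - 1*(-11))/5 = 29 - 52*1728*(-1 + 11)/5 = 29 - 52*1728*10/5 = 29 - 52*3456 = 29 - 179712 = -179683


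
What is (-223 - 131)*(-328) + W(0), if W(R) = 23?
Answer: 116135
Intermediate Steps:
(-223 - 131)*(-328) + W(0) = (-223 - 131)*(-328) + 23 = -354*(-328) + 23 = 116112 + 23 = 116135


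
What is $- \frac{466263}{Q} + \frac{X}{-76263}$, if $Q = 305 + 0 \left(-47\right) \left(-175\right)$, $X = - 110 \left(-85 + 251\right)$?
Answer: $- \frac{3232095079}{2114565} \approx -1528.5$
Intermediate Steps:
$X = -18260$ ($X = \left(-110\right) 166 = -18260$)
$Q = 305$ ($Q = 305 + 0 \left(-175\right) = 305 + 0 = 305$)
$- \frac{466263}{Q} + \frac{X}{-76263} = - \frac{466263}{305} - \frac{18260}{-76263} = \left(-466263\right) \frac{1}{305} - - \frac{1660}{6933} = - \frac{466263}{305} + \frac{1660}{6933} = - \frac{3232095079}{2114565}$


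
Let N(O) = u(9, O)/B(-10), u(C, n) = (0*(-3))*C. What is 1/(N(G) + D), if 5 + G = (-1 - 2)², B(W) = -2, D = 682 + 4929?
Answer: 1/5611 ≈ 0.00017822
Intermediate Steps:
u(C, n) = 0 (u(C, n) = 0*C = 0)
D = 5611
G = 4 (G = -5 + (-1 - 2)² = -5 + (-3)² = -5 + 9 = 4)
N(O) = 0 (N(O) = 0/(-2) = 0*(-½) = 0)
1/(N(G) + D) = 1/(0 + 5611) = 1/5611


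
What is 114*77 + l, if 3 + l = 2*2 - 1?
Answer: 8778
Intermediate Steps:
l = 0 (l = -3 + (2*2 - 1) = -3 + (4 - 1) = -3 + 3 = 0)
114*77 + l = 114*77 + 0 = 8778 + 0 = 8778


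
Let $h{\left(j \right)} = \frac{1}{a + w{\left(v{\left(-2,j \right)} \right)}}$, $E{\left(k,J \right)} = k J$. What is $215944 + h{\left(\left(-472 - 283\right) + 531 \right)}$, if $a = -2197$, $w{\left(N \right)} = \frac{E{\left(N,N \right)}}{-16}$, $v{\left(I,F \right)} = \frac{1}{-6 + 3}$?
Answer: $\frac{68317987192}{316369} \approx 2.1594 \cdot 10^{5}$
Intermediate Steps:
$v{\left(I,F \right)} = - \frac{1}{3}$ ($v{\left(I,F \right)} = \frac{1}{-3} = - \frac{1}{3}$)
$E{\left(k,J \right)} = J k$
$w{\left(N \right)} = - \frac{N^{2}}{16}$ ($w{\left(N \right)} = \frac{N N}{-16} = N^{2} \left(- \frac{1}{16}\right) = - \frac{N^{2}}{16}$)
$h{\left(j \right)} = - \frac{144}{316369}$ ($h{\left(j \right)} = \frac{1}{-2197 - \frac{\left(- \frac{1}{3}\right)^{2}}{16}} = \frac{1}{-2197 - \frac{1}{144}} = \frac{1}{- \frac{316369}{144}} = - \frac{144}{316369}$)
$215944 + h{\left(\left(-472 - 283\right) + 531 \right)} = 215944 - \frac{144}{316369} = \frac{68317987192}{316369}$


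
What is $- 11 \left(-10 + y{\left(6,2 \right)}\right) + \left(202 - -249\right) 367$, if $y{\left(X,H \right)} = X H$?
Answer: $165495$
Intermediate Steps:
$y{\left(X,H \right)} = H X$
$- 11 \left(-10 + y{\left(6,2 \right)}\right) + \left(202 - -249\right) 367 = - 11 \left(-10 + 2 \cdot 6\right) + \left(202 - -249\right) 367 = - 11 \left(-10 + 12\right) + \left(202 + 249\right) 367 = \left(-11\right) 2 + 451 \cdot 367 = -22 + 165517 = 165495$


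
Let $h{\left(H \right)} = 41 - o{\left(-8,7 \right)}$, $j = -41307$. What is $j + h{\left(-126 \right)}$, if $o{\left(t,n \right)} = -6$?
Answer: $-41260$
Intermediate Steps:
$h{\left(H \right)} = 47$ ($h{\left(H \right)} = 41 - -6 = 41 + 6 = 47$)
$j + h{\left(-126 \right)} = -41307 + 47 = -41260$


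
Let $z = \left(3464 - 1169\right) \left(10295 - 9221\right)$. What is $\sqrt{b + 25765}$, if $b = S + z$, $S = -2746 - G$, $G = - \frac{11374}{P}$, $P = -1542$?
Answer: $\frac{2 \sqrt{369718765683}}{771} \approx 1577.3$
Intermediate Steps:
$G = \frac{5687}{771}$ ($G = - \frac{11374}{-1542} = \left(-11374\right) \left(- \frac{1}{1542}\right) = \frac{5687}{771} \approx 7.3761$)
$z = 2464830$ ($z = 2295 \cdot 1074 = 2464830$)
$S = - \frac{2122853}{771}$ ($S = -2746 - \frac{5687}{771} = - \frac{2122853}{771} \approx -2753.4$)
$b = \frac{1898261077}{771}$ ($b = - \frac{2122853}{771} + 2464830 = \frac{1898261077}{771} \approx 2.4621 \cdot 10^{6}$)
$\sqrt{b + 25765} = \sqrt{\frac{1898261077}{771} + 25765} = \sqrt{\frac{1918125892}{771}} = \frac{2 \sqrt{369718765683}}{771}$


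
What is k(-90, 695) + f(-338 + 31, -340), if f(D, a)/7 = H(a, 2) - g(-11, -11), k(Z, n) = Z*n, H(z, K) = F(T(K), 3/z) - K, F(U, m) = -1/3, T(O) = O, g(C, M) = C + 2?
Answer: -187510/3 ≈ -62503.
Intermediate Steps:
g(C, M) = 2 + C
F(U, m) = -⅓ (F(U, m) = -1*⅓ = -⅓)
H(z, K) = -⅓ - K
f(D, a) = 140/3 (f(D, a) = 7*((-⅓ - 1*2) - (2 - 11)) = 7*((-⅓ - 2) - 1*(-9)) = 7*(-7/3 + 9) = 7*(20/3) = 140/3)
k(-90, 695) + f(-338 + 31, -340) = -90*695 + 140/3 = -62550 + 140/3 = -187510/3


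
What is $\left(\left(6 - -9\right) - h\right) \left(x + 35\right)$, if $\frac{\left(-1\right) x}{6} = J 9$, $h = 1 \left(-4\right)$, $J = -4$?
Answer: $4769$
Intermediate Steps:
$h = -4$
$x = 216$ ($x = - 6 \left(\left(-4\right) 9\right) = \left(-6\right) \left(-36\right) = 216$)
$\left(\left(6 - -9\right) - h\right) \left(x + 35\right) = \left(\left(6 - -9\right) - -4\right) \left(216 + 35\right) = \left(\left(6 + 9\right) + 4\right) 251 = \left(15 + 4\right) 251 = 19 \cdot 251 = 4769$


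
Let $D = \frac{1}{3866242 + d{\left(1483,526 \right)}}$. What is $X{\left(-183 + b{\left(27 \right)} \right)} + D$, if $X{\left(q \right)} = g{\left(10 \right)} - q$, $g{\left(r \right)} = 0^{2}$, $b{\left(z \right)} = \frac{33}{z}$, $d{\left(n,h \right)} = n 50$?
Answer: $\frac{2148827107}{11821176} \approx 181.78$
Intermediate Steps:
$d{\left(n,h \right)} = 50 n$
$D = \frac{1}{3940392}$ ($D = \frac{1}{3866242 + 50 \cdot 1483} = \frac{1}{3866242 + 74150} = \frac{1}{3940392} \approx 2.5378 \cdot 10^{-7}$)
$g{\left(r \right)} = 0$
$X{\left(q \right)} = - q$ ($X{\left(q \right)} = 0 - q = - q$)
$X{\left(-183 + b{\left(27 \right)} \right)} + D = - (-183 + \frac{33}{27}) + \frac{1}{3940392} = - (-183 + 33 \cdot \frac{1}{27}) + \frac{1}{3940392} = - (-183 + \frac{11}{9}) + \frac{1}{3940392} = \left(-1\right) \left(- \frac{1636}{9}\right) + \frac{1}{3940392} = \frac{1636}{9} + \frac{1}{3940392} = \frac{2148827107}{11821176}$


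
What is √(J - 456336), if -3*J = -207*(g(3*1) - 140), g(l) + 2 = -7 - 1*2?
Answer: 29*I*√555 ≈ 683.19*I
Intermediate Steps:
g(l) = -11 (g(l) = -2 + (-7 - 1*2) = -2 + (-7 - 2) = -2 - 9 = -11)
J = -10419 (J = -(-69)*(-11 - 140) = -(-69)*(-151) = -⅓*31257 = -10419)
√(J - 456336) = √(-10419 - 456336) = √(-466755) = 29*I*√555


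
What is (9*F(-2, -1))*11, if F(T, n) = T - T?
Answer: 0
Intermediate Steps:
F(T, n) = 0
(9*F(-2, -1))*11 = (9*0)*11 = 0*11 = 0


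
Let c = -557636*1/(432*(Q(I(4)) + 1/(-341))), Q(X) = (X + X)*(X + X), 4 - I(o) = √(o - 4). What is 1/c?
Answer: -2356884/47538469 ≈ -0.049578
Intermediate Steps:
I(o) = 4 - √(-4 + o) (I(o) = 4 - √(o - 4) = 4 - √(-4 + o))
Q(X) = 4*X² (Q(X) = (2*X)*(2*X) = 4*X²)
c = -47538469/2356884 (c = -557636*1/(432*(4*(4 - √(-4 + 4))² + 1/(-341))) = -557636*1/(432*(4*(4 - √0)² - 1/341)) = -557636*1/(432*(4*(4 - 1*0)² - 1/341)) = -557636*1/(432*(4*(4 + 0)² - 1/341)) = -557636*1/(432*(4*4² - 1/341)) = -557636*1/(432*(4*16 - 1/341)) = -557636*1/(432*(64 - 1/341)) = -557636/((21823/341)*432) = -557636/9427536/341 = -557636*341/9427536 = -47538469/2356884 ≈ -20.170)
1/c = 1/(-47538469/2356884) = -2356884/47538469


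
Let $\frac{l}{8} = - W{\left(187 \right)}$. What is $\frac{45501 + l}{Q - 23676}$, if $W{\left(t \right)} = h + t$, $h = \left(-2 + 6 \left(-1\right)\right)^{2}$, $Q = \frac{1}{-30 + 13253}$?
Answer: $- \frac{575107939}{313067747} \approx -1.837$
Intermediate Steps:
$Q = \frac{1}{13223} \approx 7.5626 \cdot 10^{-5}$
$h = 64$ ($h = \left(-2 - 6\right)^{2} = \left(-8\right)^{2} = 64$)
$W{\left(t \right)} = 64 + t$
$l = -2008$ ($l = 8 \left(- (64 + 187)\right) = 8 \left(\left(-1\right) 251\right) = 8 \left(-251\right) = -2008$)
$\frac{45501 + l}{Q - 23676} = \frac{45501 - 2008}{\frac{1}{13223} - 23676} = \frac{43493}{- \frac{313067747}{13223}} = 43493 \left(- \frac{13223}{313067747}\right) = - \frac{575107939}{313067747}$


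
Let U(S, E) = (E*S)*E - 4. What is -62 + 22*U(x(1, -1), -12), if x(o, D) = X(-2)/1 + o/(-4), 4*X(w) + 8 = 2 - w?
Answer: -4110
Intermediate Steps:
X(w) = -3/2 - w/4 (X(w) = -2 + (2 - w)/4 = -2 + (½ - w/4) = -3/2 - w/4)
x(o, D) = -1 - o/4 (x(o, D) = (-3/2 - ¼*(-2))/1 + o/(-4) = (-3/2 + ½)*1 + o*(-¼) = -1*1 - o/4 = -1 - o/4)
U(S, E) = -4 + S*E² (U(S, E) = S*E² - 4 = -4 + S*E²)
-62 + 22*U(x(1, -1), -12) = -62 + 22*(-4 + (-1 - ¼*1)*(-12)²) = -62 + 22*(-4 + (-1 - ¼)*144) = -62 + 22*(-4 - 5/4*144) = -62 + 22*(-4 - 180) = -62 + 22*(-184) = -62 - 4048 = -4110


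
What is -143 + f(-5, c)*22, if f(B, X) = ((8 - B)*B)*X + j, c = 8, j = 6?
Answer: -11451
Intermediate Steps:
f(B, X) = 6 + B*X*(8 - B) (f(B, X) = ((8 - B)*B)*X + 6 = (B*(8 - B))*X + 6 = B*X*(8 - B) + 6 = 6 + B*X*(8 - B))
-143 + f(-5, c)*22 = -143 + (6 - 1*8*(-5)² + 8*(-5)*8)*22 = -143 + (6 - 1*8*25 - 320)*22 = -143 + (6 - 200 - 320)*22 = -143 - 514*22 = -143 - 11308 = -11451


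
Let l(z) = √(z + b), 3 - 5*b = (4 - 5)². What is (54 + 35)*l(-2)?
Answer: 178*I*√10/5 ≈ 112.58*I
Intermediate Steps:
b = ⅖ (b = ⅗ - (4 - 5)²/5 = ⅗ - ⅕*(-1)² = ⅗ - ⅕*1 = ⅗ - ⅕ = ⅖ ≈ 0.40000)
l(z) = √(⅖ + z) (l(z) = √(z + ⅖) = √(⅖ + z))
(54 + 35)*l(-2) = (54 + 35)*(√(10 + 25*(-2))/5) = 89*(√(10 - 50)/5) = 89*(√(-40)/5) = 89*((2*I*√10)/5) = 89*(2*I*√10/5) = 178*I*√10/5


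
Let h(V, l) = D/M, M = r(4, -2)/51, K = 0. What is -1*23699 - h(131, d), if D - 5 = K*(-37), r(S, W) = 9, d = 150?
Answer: -71182/3 ≈ -23727.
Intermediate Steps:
M = 3/17 (M = 9/51 = 9*(1/51) = 3/17 ≈ 0.17647)
D = 5 (D = 5 + 0*(-37) = 5 + 0 = 5)
h(V, l) = 85/3 (h(V, l) = 5/(3/17) = 5*(17/3) = 85/3)
-1*23699 - h(131, d) = -1*23699 - 1*85/3 = -23699 - 85/3 = -71182/3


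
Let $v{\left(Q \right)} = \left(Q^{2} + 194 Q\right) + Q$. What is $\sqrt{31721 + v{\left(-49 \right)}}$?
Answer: $\sqrt{24567} \approx 156.74$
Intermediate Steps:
$v{\left(Q \right)} = Q^{2} + 195 Q$
$\sqrt{31721 + v{\left(-49 \right)}} = \sqrt{31721 - 49 \left(195 - 49\right)} = \sqrt{31721 - 7154} = \sqrt{24567}$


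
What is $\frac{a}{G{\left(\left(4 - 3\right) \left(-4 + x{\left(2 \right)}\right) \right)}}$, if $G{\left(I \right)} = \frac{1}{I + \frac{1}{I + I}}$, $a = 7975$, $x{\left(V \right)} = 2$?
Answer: $- \frac{71775}{4} \approx -17944.0$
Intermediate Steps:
$G{\left(I \right)} = \frac{1}{I + \frac{1}{2 I}}$
$\frac{a}{G{\left(\left(4 - 3\right) \left(-4 + x{\left(2 \right)}\right) \right)}} = \frac{7975}{2 \left(4 - 3\right) \left(-4 + 2\right) \frac{1}{1 + 2 \left(\left(4 - 3\right) \left(-4 + 2\right)\right)^{2}}} = \frac{7975}{2 \left(4 - 3\right) \left(-2\right) \frac{1}{1 + 2 \left(\left(4 - 3\right) \left(-2\right)\right)^{2}}} = \frac{7975}{2 \cdot 1 \left(-2\right) \frac{1}{1 + 2 \left(1 \left(-2\right)\right)^{2}}} = \frac{7975}{2 \left(-2\right) \frac{1}{1 + 2 \left(-2\right)^{2}}} = \frac{7975}{2 \left(-2\right) \frac{1}{1 + 2 \cdot 4}} = \frac{7975}{2 \left(-2\right) \frac{1}{1 + 8}} = \frac{7975}{2 \left(-2\right) \frac{1}{9}} = \frac{7975}{- \frac{4}{9}} = 7975 \left(- \frac{9}{4}\right) = - \frac{71775}{4}$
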